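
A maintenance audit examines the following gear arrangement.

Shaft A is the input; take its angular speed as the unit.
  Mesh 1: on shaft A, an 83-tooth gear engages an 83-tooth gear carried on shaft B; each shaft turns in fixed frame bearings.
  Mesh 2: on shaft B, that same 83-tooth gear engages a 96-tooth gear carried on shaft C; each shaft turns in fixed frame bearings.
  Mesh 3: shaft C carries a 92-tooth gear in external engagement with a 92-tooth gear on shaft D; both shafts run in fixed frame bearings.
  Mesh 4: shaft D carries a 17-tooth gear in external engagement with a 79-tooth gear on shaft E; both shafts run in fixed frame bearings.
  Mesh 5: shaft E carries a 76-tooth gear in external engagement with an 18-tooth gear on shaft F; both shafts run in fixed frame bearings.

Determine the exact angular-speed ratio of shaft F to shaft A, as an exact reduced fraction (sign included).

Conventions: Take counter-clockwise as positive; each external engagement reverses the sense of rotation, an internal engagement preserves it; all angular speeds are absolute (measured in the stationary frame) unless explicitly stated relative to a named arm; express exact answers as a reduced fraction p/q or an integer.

-26809/34128

class = fixed-axis compound train [5 meshes; 5 ratios multiply, 5 sense flips]
mesh 1 [83T→83T]: running ratio 1, sense −
mesh 2 [83T→96T]: running ratio 83/96, sense +
mesh 3 [92T→92T]: running ratio 83/96, sense −
mesh 4 [17T→79T]: running ratio 1411/7584, sense +
mesh 5 [76T→18T]: running ratio 26809/34128, sense −
ω_out/ω_in = -26809/34128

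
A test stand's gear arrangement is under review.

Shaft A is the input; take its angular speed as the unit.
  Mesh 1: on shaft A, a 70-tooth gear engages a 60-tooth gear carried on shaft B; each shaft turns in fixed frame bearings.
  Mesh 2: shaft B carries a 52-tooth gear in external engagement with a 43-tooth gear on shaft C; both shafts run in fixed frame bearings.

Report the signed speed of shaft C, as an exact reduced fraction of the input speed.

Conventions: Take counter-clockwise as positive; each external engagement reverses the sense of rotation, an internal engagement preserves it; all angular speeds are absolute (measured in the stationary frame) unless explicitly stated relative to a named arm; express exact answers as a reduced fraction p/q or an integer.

182/129

2-mesh fixed-axis compound train (all bearings frame-fixed)
mesh 1 [70T→60T]: |ω|/ω_in = 1×70/60 = 7/6, sense flips to −
mesh 2 [52T→43T]: |ω|/ω_in = (7/6)×52/43 = 182/129, sense flips to +
signed output speed (× input speed) = 182/129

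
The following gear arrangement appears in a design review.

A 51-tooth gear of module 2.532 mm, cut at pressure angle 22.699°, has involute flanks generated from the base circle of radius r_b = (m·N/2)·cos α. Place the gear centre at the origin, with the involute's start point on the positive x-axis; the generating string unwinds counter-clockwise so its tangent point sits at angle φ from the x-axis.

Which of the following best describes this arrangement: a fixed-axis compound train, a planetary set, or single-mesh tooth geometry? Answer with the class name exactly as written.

recognized (one wheel, involute flank): single-mesh tooth geometry, m = 2.532, N = 51
classification: single-mesh tooth geometry

single-mesh tooth geometry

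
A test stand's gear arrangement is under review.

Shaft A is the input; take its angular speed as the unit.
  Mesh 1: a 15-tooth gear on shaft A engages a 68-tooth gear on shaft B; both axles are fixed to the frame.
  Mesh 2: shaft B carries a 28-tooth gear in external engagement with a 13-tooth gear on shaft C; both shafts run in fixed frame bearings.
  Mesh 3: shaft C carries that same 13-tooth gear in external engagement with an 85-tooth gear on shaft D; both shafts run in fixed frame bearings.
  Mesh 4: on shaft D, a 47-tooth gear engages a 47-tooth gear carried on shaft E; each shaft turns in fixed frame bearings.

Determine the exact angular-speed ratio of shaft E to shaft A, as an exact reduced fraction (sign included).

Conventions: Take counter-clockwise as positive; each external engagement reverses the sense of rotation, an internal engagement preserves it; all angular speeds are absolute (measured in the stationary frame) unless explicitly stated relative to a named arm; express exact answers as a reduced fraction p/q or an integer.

21/289

class = fixed-axis compound train [4 meshes; 4 ratios multiply, 4 sense flips]
mesh 1 [15T→68T]: running ratio 15/68, sense −
mesh 2 [28T→13T]: running ratio 105/221, sense +
mesh 3 [13T→85T]: running ratio 21/289, sense −
mesh 4 [47T→47T]: running ratio 21/289, sense +
ω_out/ω_in = 21/289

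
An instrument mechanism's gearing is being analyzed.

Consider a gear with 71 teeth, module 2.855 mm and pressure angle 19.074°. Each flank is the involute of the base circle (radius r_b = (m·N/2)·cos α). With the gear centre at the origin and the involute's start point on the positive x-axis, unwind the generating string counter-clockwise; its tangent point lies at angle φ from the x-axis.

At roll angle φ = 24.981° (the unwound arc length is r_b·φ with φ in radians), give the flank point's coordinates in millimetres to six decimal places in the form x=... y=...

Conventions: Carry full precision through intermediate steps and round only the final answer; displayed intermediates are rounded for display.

single-mesh involute tooth geometry (71T wheel at module 2.855)
pitch radius r_p = m·N/2 = 2.855·71/2 = 101.352500
base radius r_b = r_p·cos α = 101.352500·cos 19.074° = 95.787974
roll angle φ = 24.981° = 0.43600070 rad
x = r_b·(cos φ + φ·sin φ) = 104.464324
y = r_b·(sin φ − φ·cos φ) = 2.596408

x=104.464324 y=2.596408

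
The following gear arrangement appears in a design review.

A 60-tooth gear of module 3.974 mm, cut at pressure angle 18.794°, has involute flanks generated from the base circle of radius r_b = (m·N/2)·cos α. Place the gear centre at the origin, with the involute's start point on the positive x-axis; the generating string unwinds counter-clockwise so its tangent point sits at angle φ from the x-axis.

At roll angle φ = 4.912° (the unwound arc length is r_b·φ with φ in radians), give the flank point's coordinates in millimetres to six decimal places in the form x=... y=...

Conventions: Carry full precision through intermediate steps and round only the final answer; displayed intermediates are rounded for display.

x=113.277544 y=0.023688

class = single-mesh tooth geometry [base-circle involute, m = 3.974, 60T]
pitch radius r_p = m·N/2 = 3.974·60/2 = 119.220000
base radius r_b = r_p·cos α = 119.220000·cos 18.794° = 112.863548
roll angle φ = 4.912° = 0.08573057 rad
x = r_b·(cos φ + φ·sin φ) = 113.277544
y = r_b·(sin φ − φ·cos φ) = 0.023688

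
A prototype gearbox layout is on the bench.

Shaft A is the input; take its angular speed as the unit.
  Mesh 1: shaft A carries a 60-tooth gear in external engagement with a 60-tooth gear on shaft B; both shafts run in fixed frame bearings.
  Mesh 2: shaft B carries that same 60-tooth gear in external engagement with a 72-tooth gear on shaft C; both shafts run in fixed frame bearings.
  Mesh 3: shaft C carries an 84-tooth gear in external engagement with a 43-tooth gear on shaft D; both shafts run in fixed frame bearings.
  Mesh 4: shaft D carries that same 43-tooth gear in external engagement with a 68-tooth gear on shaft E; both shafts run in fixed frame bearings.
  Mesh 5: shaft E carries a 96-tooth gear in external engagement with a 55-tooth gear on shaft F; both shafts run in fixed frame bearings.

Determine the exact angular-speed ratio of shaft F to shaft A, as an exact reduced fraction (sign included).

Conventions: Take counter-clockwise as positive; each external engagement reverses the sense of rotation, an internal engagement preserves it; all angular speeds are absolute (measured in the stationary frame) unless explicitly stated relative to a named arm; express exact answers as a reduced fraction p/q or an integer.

class = fixed-axis compound train [5 meshes; 5 ratios multiply, 5 sense flips]
mesh 1 [60T→60T]: running ratio 1, sense −
mesh 2 [60T→72T]: running ratio 5/6, sense +
mesh 3 [84T→43T]: running ratio 70/43, sense −
mesh 4 [43T→68T]: running ratio 35/34, sense +
mesh 5 [96T→55T]: running ratio 336/187, sense −
ω_out/ω_in = -336/187

-336/187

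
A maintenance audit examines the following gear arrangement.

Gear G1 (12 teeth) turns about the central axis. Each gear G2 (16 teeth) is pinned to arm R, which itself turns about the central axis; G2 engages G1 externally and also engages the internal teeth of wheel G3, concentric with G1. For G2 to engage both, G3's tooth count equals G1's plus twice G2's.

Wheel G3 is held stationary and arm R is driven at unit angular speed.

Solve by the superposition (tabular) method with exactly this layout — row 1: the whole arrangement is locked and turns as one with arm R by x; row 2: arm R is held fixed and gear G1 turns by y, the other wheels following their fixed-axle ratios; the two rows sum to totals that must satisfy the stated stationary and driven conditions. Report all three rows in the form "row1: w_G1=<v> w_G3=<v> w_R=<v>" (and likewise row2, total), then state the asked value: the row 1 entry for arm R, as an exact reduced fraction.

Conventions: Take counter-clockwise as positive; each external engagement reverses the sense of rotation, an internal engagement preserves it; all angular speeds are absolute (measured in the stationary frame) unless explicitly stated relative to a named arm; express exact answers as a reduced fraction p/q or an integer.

planetary set (12T centre, 16T on arm, 44T internal) — Willis relation
row 1: whole set turns with the arm by x
superposition row 2 [arm held]: sun y, ring −(12/44)·y, arm 0
boundary: total ω_ring = x − (12/44)·y = 0 and total ω_arm = x = 1  ⇒  y = 11/3, x = 1
row 2 ring = −(12/44)·11/3 = -1
totals (row 1 + row 2): sun 1 + 11/3 = 14/3, ring 1 + (-1) = 0, arm 1 + 0 = 1
asked cell (row1, arm) = 1

row1: w_G1=1 w_G3=1 w_R=1
row2: w_G1=11/3 w_G3=-1 w_R=0
total: w_G1=14/3 w_G3=0 w_R=1
asked value: 1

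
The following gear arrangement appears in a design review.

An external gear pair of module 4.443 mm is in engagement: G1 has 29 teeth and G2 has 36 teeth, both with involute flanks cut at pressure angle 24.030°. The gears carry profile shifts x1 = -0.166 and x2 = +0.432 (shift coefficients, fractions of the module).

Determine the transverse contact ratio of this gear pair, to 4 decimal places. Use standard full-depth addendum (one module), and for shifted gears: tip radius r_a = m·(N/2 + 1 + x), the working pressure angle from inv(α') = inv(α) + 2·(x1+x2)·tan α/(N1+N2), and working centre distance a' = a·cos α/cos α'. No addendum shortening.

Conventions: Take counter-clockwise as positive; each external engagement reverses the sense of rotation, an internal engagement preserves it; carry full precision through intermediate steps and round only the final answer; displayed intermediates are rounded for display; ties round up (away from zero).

1.4731

topology: single-mesh involute geometry — m = 4.443, 29T/36T pair
base radii: r_b1 = 58.840068, r_b2 = 73.042843
tip radii: r_a1 = 68.128962, r_a2 = 86.336376
inv(α') = inv(24.030°) + 2·(-0.166+0.432)·tan α/(29+36) = 0.03010277  ⇒  α' = 25.03352°
a' = a·cos α / cos α' = 144.3975·cos 24.030°/cos 25.03352° = 145.556429
action lengths: √(r_a1²−r_b1²) = 34.342421, √(r_a2²−r_b2²) = 46.029479
base pitch p_b = π·m·cos α = 12.748381
CR = (34.342421 + 46.029479 − 145.556429·sin 25.03352°)/12.748381 = 1.473122
contact ratio ≈ 1.4731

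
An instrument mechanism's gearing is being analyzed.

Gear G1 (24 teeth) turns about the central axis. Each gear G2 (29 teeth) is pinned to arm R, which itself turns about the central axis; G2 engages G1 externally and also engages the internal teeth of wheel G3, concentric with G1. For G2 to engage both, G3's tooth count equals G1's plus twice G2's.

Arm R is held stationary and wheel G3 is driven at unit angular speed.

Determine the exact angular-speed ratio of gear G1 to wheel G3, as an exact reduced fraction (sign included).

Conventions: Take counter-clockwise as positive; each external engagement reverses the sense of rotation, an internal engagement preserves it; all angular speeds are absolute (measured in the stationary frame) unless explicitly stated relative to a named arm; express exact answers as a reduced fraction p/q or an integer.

-41/12

recognized (axles ride arm R): planetary set, 24/29/82 teeth
ring teeth: 24 + 2·29 = 82
24(ω_sun−ω_arm) = −82(ω_ring−ω_arm),  ω_arm = 0, ω_ring = 1
ω_sun = 0 − (82/24)(1−0) = -41/12
ω_out/ω_in = -41/12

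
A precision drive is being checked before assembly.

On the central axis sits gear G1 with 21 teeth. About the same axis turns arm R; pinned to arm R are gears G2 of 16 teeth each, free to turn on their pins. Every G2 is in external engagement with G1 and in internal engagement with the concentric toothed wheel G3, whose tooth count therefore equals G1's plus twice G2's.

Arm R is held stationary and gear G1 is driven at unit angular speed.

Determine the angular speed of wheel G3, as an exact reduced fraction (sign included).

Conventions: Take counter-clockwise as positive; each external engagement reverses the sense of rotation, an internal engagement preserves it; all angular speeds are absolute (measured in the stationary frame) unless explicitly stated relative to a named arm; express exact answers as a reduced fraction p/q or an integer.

planetary set (21T centre, 16T on arm, 53T internal) — Willis relation
ring teeth: 21 + 2·16 = 53
21(ω_sun−ω_arm) = −53(ω_ring−ω_arm),  ω_arm = 0, ω_sun = 1
ω_ring = 0 − (21/53)(1−0) = -21/53
exact speed ratio = -21/53

-21/53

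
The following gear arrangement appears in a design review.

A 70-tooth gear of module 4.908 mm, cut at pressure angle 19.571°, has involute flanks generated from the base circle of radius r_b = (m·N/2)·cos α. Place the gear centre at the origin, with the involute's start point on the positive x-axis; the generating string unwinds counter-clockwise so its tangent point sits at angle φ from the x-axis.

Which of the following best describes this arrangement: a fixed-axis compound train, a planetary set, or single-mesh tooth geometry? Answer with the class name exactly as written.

single-mesh tooth geometry

class = single-mesh tooth geometry [base-circle involute, m = 4.908, 70T]
classification: single-mesh tooth geometry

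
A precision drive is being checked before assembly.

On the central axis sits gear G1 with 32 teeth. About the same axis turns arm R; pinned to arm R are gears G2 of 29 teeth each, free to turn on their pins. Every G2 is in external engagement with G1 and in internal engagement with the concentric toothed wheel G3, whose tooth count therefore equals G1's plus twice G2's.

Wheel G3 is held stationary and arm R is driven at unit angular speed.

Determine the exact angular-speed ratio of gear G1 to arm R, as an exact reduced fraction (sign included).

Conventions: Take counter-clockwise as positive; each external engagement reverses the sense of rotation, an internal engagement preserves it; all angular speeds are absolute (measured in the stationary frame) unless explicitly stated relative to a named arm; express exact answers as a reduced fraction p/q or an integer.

class = planetary set [G3 = 32+2·29 = 90; Willis about the carrier]
ring teeth: 32 + 2·29 = 90
32(ω_sun−ω_arm) = −90(ω_ring−ω_arm),  ω_ring = 0, ω_arm = 1
ω_sun = 1 − (90/32)(0−1) = 61/16
ω_out/ω_in = 61/16

61/16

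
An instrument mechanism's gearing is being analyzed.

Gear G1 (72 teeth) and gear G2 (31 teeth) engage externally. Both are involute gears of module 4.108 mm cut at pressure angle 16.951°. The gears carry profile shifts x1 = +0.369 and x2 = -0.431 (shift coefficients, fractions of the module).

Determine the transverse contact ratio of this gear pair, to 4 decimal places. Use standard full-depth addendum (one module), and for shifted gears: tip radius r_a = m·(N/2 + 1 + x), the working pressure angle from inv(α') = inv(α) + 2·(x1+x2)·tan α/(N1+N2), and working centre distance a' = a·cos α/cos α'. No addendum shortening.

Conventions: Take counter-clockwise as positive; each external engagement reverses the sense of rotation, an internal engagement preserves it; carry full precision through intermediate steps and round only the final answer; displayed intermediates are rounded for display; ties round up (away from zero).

class = single-mesh tooth geometry [involute pair 72T × 31T, m = 4.108]
base radii: r_b1 = 141.462924, r_b2 = 60.907648
tip radii: r_a1 = 153.511852, r_a2 = 66.011452
inv(α') = inv(16.951°) + 2·(+0.369-0.431)·tan α/(72+31) = 0.00857808  ⇒  α' = 16.72141°
a' = a·cos α / cos α' = 211.5620·cos 16.951°/cos 16.72141° = 211.305622
action lengths: √(r_a1²−r_b1²) = 59.616523, √(r_a2²−r_b2²) = 25.451331
base pitch p_b = π·m·cos α = 12.344969
CR = (59.616523 + 25.451331 − 211.305622·sin 16.72141°)/12.344969 = 1.966091
contact ratio ≈ 1.9661

1.9661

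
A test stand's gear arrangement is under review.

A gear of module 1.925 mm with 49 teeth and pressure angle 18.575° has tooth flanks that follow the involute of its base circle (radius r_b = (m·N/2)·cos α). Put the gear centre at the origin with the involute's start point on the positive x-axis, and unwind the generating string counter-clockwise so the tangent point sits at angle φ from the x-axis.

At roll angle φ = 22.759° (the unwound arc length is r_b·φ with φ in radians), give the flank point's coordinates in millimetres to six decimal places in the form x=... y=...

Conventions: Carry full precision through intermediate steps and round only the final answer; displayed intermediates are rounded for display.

x=48.094686 y=0.919317

single-mesh involute tooth geometry (49T wheel at module 1.925)
pitch radius r_p = m·N/2 = 1.925·49/2 = 47.162500
base radius r_b = r_p·cos α = 47.162500·cos 18.575° = 44.705687
roll angle φ = 22.759° = 0.39721948 rad
x = r_b·(cos φ + φ·sin φ) = 48.094686
y = r_b·(sin φ − φ·cos φ) = 0.919317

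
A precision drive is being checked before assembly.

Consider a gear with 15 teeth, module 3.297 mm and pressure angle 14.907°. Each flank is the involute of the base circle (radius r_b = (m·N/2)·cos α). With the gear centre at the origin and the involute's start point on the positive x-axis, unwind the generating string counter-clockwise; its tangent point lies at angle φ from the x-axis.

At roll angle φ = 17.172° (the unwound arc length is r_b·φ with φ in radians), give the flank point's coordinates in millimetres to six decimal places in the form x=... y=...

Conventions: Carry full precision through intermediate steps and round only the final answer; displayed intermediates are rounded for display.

single-mesh involute tooth geometry (15T wheel at module 3.297)
pitch radius r_p = m·N/2 = 3.297·15/2 = 24.727500
base radius r_b = r_p·cos α = 24.727500·cos 14.907° = 23.895288
roll angle φ = 17.172° = 0.29970794 rad
x = r_b·(cos φ + φ·sin φ) = 24.944503
y = r_b·(sin φ − φ·cos φ) = 0.212510

x=24.944503 y=0.212510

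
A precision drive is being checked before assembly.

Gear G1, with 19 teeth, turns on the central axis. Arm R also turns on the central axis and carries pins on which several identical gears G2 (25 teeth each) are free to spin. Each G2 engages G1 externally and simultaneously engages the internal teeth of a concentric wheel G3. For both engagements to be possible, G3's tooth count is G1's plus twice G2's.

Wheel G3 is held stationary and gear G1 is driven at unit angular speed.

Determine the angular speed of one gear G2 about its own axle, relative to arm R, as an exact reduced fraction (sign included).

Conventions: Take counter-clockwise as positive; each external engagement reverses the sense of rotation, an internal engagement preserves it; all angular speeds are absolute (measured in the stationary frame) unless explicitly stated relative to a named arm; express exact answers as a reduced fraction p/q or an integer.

-1311/2200

planetary set (19T centre, 25T on arm, 69T internal) — Willis relation
ring teeth: 19 + 2·25 = 69
19(ω_sun−ω_arm) = −69(ω_ring−ω_arm),  ω_ring = 0, ω_sun = 1
19(1−ω_arm) = −69(0−ω_arm)  ⇒  88·ω_arm = 19  ⇒  ω_arm = 19/88
sun–planet mesh: 19·(1−19/88) = −25·(ω_p−ω_arm)  ⇒  ω_p−ω_arm = -1311/2200
exact speed ratio = -1311/2200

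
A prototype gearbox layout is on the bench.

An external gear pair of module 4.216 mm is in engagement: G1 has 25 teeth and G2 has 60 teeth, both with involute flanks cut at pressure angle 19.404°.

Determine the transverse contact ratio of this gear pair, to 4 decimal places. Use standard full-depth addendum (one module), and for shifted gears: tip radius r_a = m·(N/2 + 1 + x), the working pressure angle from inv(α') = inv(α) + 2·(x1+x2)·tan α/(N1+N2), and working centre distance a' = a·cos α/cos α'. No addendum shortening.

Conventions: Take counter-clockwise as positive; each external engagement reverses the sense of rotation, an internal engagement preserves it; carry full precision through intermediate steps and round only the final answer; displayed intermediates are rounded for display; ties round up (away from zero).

1.7275

topology: single-mesh involute geometry — m = 4.216, 25T/60T pair
base radii: r_b1 = 49.706612, r_b2 = 119.295869
tip radii: r_a1 = 56.916000, r_a2 = 130.696000
no profile shift: α' = α, a' = a
action lengths: √(r_a1²−r_b1²) = 27.725147, √(r_a2²−r_b2²) = 53.384831
base pitch p_b = π·m·cos α = 12.492634
CR = (27.725147 + 53.384831 − 179.180000·sin 19.40400°)/12.492634 = 1.727542
contact ratio ≈ 1.7275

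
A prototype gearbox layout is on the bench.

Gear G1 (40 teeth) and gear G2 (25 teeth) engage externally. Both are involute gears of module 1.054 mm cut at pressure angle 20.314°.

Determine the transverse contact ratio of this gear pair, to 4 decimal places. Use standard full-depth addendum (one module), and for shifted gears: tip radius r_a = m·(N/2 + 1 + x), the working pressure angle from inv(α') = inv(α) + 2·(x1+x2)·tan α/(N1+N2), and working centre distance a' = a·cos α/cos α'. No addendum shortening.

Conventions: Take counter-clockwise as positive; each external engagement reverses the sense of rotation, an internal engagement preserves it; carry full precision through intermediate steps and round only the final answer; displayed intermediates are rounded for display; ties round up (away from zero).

class = single-mesh tooth geometry [involute pair 40T × 25T, m = 1.054]
base radii: r_b1 = 19.768911, r_b2 = 12.355569
tip radii: r_a1 = 22.134000, r_a2 = 14.229000
no profile shift: α' = α, a' = a
action lengths: √(r_a1²−r_b1²) = 9.955105, √(r_a2²−r_b2²) = 7.057219
base pitch p_b = π·m·cos α = 3.105293
CR = (9.955105 + 7.057219 − 34.255000·sin 20.31400°)/3.105293 = 1.648860
contact ratio ≈ 1.6489

1.6489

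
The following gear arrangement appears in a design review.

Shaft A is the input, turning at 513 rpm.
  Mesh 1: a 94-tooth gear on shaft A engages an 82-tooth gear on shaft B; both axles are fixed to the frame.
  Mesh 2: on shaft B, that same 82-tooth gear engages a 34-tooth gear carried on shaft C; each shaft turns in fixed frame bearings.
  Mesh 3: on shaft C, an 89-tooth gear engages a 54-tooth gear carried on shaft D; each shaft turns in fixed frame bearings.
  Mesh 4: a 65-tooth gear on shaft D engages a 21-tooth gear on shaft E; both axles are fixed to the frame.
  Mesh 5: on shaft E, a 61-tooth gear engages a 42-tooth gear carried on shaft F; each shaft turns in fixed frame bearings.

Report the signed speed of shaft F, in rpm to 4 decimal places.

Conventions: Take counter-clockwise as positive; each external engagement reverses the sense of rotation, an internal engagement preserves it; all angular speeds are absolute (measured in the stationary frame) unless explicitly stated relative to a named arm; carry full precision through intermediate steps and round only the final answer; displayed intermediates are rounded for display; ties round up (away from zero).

class = fixed-axis compound train [5 meshes; 5 ratios multiply, 5 sense flips]
mesh 1 [94T→82T]: ω = 513.0000×94/82 = 588.0732 rpm, sense flips to −
mesh 2 [82T→34T]: ω = 588.0732×82/34 = 1418.2941 rpm, sense flips to +
mesh 3 [89T→54T]: ω = 1418.2941×89/54 = 2337.5588 rpm, sense flips to −
mesh 4 [65T→21T]: ω = 2337.5588×65/21 = 7235.3011 rpm, sense flips to +
mesh 5 [61T→42T]: ω = 7235.3011×61/42 = 10508.4135 rpm, sense flips to −
signed output speed = -10508.4135 rpm

-10508.4135 rpm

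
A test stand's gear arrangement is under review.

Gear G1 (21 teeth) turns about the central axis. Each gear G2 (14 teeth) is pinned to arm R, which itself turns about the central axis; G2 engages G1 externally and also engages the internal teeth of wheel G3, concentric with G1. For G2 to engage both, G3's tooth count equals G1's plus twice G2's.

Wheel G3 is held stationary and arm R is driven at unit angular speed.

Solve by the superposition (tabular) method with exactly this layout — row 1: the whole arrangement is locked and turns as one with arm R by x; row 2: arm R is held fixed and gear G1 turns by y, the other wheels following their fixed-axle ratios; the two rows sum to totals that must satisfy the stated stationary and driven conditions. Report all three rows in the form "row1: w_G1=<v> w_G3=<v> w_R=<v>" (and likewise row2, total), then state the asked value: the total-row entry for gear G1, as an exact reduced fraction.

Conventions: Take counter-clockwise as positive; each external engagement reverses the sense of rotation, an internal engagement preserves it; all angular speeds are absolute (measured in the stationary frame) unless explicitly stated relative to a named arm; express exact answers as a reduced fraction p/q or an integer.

recognized (axles ride arm R): planetary set, 21/14/49 teeth
superposition row 1 [locked train]: every member turns x
row 2 (arm held, sun turns y): ω_ring = −(21/49)·y, ω_arm = 0
boundary: total ω_ring = x − (21/49)·y = 0 and total ω_arm = x = 1  ⇒  y = 7/3, x = 1
row 2 ring = −(21/49)·7/3 = -1
totals (row 1 + row 2): sun 1 + 7/3 = 10/3, ring 1 + (-1) = 0, arm 1 + 0 = 1
asked cell (total, sun) = 10/3

row1: w_G1=1 w_G3=1 w_R=1
row2: w_G1=7/3 w_G3=-1 w_R=0
total: w_G1=10/3 w_G3=0 w_R=1
asked value: 10/3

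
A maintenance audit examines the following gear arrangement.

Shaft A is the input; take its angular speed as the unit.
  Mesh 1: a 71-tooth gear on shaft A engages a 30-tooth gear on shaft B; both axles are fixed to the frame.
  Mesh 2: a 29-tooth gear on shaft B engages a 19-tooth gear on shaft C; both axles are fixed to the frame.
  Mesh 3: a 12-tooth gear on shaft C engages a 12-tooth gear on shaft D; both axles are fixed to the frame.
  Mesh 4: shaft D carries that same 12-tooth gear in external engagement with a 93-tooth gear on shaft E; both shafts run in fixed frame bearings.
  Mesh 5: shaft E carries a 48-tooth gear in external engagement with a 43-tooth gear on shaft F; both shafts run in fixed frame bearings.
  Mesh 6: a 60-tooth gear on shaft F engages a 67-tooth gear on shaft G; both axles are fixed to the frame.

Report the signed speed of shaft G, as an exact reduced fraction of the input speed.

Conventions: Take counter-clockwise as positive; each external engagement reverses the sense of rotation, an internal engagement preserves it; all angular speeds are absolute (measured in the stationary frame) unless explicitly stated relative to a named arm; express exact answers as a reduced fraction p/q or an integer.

6-mesh fixed-axis compound train (all bearings frame-fixed)
mesh 1 [71T→30T]: |ω|/ω_in = 1×71/30 = 71/30, sense flips to −
mesh 2 [29T→19T]: |ω|/ω_in = (71/30)×29/19 = 2059/570, sense flips to +
mesh 3 [12T→12T]: |ω|/ω_in = (2059/570)×12/12 = 2059/570, sense flips to −
mesh 4 [12T→93T]: |ω|/ω_in = (2059/570)×12/93 = 4118/8835, sense flips to +
mesh 5 [48T→43T]: |ω|/ω_in = (4118/8835)×48/43 = 65888/126635, sense flips to −
mesh 6 [60T→67T]: |ω|/ω_in = (65888/126635)×60/67 = 790656/1696909, sense flips to +
signed output speed (× input speed) = 790656/1696909

790656/1696909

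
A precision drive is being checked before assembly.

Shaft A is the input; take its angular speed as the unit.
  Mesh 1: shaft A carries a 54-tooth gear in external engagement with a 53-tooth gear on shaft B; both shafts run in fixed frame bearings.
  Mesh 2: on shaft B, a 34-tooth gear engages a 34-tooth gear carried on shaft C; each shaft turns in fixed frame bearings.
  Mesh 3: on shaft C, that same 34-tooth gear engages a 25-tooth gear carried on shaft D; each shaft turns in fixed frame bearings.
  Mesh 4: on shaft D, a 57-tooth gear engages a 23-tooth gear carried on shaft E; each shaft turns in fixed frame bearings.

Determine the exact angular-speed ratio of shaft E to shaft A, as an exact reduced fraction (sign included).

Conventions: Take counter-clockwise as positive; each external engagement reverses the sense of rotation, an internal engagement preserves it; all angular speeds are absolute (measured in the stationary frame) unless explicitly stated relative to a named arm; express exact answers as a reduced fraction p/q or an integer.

104652/30475

class = fixed-axis compound train [4 meshes; 4 ratios multiply, 4 sense flips]
mesh 1 [54T→53T]: running ratio 54/53, sense −
mesh 2 [34T→34T]: running ratio 54/53, sense +
mesh 3 [34T→25T]: running ratio 1836/1325, sense −
mesh 4 [57T→23T]: running ratio 104652/30475, sense +
ω_out/ω_in = 104652/30475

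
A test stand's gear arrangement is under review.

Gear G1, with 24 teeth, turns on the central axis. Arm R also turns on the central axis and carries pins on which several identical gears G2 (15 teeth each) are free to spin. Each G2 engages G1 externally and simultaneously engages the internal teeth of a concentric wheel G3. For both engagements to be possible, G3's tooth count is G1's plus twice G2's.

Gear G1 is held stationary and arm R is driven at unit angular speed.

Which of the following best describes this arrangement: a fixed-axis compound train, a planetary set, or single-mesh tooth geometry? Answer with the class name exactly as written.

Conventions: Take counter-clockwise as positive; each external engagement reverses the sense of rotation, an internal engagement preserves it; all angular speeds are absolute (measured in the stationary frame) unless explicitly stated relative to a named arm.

planetary set

planetary set (24T centre, 15T on arm, 54T internal) — Willis relation
classification: planetary set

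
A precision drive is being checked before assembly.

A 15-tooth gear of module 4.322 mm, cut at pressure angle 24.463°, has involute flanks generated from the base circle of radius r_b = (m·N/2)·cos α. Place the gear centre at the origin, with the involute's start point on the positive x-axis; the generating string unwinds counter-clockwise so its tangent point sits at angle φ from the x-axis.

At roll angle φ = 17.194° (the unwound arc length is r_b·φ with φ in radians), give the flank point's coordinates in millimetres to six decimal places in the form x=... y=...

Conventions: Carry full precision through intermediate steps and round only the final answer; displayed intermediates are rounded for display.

topology: single-mesh involute geometry — m = 4.322, N = 15
pitch radius r_p = m·N/2 = 4.322·15/2 = 32.415000
base radius r_b = r_p·cos α = 32.415000·cos 24.463° = 29.505069
roll angle φ = 17.194° = 0.30009191 rad
x = r_b·(cos φ + φ·sin φ) = 30.803850
y = r_b·(sin φ − φ·cos φ) = 0.263404

x=30.803850 y=0.263404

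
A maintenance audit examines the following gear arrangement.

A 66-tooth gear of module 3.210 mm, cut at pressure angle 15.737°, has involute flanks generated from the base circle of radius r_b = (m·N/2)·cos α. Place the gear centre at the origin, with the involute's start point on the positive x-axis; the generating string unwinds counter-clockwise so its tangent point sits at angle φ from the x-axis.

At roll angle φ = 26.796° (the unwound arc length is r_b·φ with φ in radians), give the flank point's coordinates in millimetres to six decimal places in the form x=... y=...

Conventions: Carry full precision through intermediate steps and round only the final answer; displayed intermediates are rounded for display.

x=112.507497 y=3.401098

single-mesh involute tooth geometry (66T wheel at module 3.210)
pitch radius r_p = m·N/2 = 3.210·66/2 = 105.930000
base radius r_b = r_p·cos α = 105.930000·cos 15.737° = 101.959405
roll angle φ = 26.796° = 0.46767843 rad
x = r_b·(cos φ + φ·sin φ) = 112.507497
y = r_b·(sin φ − φ·cos φ) = 3.401098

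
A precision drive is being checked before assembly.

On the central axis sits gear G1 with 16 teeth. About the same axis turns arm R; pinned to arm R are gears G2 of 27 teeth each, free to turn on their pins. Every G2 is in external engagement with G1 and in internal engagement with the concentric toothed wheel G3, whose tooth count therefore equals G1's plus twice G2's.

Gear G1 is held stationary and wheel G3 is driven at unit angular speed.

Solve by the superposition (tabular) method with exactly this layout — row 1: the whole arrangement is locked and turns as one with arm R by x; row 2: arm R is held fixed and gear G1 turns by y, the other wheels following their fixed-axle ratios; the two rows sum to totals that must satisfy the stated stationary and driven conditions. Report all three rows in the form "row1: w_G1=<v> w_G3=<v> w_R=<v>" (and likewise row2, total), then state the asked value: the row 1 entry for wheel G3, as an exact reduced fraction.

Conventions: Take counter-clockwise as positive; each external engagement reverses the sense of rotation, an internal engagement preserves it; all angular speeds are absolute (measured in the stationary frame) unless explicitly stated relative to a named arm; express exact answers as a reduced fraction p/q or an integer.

planetary set (16T centre, 27T on arm, 70T internal) — Willis relation
superposition row 1 [locked train]: every member turns x
row 2: sun turns y, ring = −(16/70)·y, arm 0
boundary: total ω_sun = x + y = 0 and total ω_ring = x − (16/70)·y = 1  ⇒  y = -35/43, x = 35/43
row 2 ring = −(16/70)·(-35/43) = 8/43
totals (row 1 + row 2): sun 35/43 + (-35/43) = 0, ring 35/43 + 8/43 = 1, arm 35/43 + 0 = 35/43
asked cell (row1, ring) = 35/43

row1: w_G1=35/43 w_G3=35/43 w_R=35/43
row2: w_G1=-35/43 w_G3=8/43 w_R=0
total: w_G1=0 w_G3=1 w_R=35/43
asked value: 35/43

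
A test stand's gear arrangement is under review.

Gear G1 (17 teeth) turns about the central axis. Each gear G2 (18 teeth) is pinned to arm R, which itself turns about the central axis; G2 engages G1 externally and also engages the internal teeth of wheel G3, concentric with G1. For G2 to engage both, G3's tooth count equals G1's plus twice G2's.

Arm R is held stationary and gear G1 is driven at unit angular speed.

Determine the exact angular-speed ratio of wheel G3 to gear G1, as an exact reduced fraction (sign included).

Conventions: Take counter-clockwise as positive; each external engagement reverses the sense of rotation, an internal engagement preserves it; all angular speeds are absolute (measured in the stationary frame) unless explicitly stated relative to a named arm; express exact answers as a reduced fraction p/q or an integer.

-17/53

recognized (axles ride arm R): planetary set, 17/18/53 teeth
ring teeth: 17 + 2·18 = 53
17(ω_sun−ω_arm) = −53(ω_ring−ω_arm),  ω_arm = 0, ω_sun = 1
ω_ring = 0 − (17/53)(1−0) = -17/53
ω_out/ω_in = -17/53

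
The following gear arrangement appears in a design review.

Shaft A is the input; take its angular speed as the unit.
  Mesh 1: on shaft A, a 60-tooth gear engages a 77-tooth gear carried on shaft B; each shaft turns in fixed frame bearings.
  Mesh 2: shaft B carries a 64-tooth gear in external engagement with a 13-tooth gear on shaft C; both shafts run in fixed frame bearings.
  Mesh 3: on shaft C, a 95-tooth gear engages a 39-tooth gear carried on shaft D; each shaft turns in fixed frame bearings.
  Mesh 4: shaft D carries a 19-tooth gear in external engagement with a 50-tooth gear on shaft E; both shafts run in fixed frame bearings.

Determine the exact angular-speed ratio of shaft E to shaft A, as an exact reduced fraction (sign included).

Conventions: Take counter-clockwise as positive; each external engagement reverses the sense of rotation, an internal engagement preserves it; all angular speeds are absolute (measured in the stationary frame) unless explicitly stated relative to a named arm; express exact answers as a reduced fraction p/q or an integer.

class = fixed-axis compound train [4 meshes; 4 ratios multiply, 4 sense flips]
mesh 1 [60T→77T]: running ratio 60/77, sense −
mesh 2 [64T→13T]: running ratio 3840/1001, sense +
mesh 3 [95T→39T]: running ratio 121600/13013, sense −
mesh 4 [19T→50T]: running ratio 46208/13013, sense +
ω_out/ω_in = 46208/13013

46208/13013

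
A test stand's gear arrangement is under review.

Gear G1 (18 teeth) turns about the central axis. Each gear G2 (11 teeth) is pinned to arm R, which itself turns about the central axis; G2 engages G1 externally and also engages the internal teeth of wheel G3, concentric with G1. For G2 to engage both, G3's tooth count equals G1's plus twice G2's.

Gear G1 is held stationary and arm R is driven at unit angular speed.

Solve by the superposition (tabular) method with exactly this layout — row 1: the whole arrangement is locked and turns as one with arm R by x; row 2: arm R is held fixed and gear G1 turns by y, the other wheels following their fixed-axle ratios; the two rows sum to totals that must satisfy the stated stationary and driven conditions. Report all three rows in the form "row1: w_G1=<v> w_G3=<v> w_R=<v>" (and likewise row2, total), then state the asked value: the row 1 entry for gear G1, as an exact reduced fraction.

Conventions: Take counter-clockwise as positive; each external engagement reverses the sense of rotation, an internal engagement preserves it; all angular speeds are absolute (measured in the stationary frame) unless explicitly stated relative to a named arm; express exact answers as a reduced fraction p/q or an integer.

row1: w_G1=1 w_G3=1 w_R=1
row2: w_G1=-1 w_G3=9/20 w_R=0
total: w_G1=0 w_G3=29/20 w_R=1
asked value: 1

recognized (axles ride arm R): planetary set, 18/11/40 teeth
row 1: whole set turns with the arm by x
superposition row 2 [arm held]: sun y, ring −(18/40)·y, arm 0
boundary: total ω_sun = x + y = 0 and total ω_arm = x = 1  ⇒  y = -1, x = 1
row 2 ring = −(18/40)·(-1) = 9/20
totals (row 1 + row 2): sun 1 + (-1) = 0, ring 1 + 9/20 = 29/20, arm 1 + 0 = 1
asked cell (row1, sun) = 1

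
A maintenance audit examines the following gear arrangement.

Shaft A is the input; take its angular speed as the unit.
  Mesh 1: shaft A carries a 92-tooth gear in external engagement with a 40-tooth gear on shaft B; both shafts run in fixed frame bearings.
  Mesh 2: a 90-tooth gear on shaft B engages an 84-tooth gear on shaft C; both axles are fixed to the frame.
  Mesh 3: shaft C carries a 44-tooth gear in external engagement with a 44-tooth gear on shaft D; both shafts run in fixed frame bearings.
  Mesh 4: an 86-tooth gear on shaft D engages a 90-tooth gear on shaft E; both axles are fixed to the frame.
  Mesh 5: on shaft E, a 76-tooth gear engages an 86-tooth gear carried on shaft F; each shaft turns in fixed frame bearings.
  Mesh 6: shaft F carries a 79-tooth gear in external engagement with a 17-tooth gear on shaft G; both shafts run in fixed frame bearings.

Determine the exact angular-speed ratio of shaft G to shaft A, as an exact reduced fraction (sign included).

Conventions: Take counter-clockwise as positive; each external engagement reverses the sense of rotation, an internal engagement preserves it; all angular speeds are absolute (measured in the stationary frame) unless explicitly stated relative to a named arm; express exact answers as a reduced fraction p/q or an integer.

class = fixed-axis compound train [6 meshes; 6 ratios multiply, 6 sense flips]
mesh 1 [92T→40T]: running ratio 23/10, sense −
mesh 2 [90T→84T]: running ratio 69/28, sense +
mesh 3 [44T→44T]: running ratio 69/28, sense −
mesh 4 [86T→90T]: running ratio 989/420, sense +
mesh 5 [76T→86T]: running ratio 437/210, sense −
mesh 6 [79T→17T]: running ratio 34523/3570, sense +
ω_out/ω_in = 34523/3570

34523/3570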